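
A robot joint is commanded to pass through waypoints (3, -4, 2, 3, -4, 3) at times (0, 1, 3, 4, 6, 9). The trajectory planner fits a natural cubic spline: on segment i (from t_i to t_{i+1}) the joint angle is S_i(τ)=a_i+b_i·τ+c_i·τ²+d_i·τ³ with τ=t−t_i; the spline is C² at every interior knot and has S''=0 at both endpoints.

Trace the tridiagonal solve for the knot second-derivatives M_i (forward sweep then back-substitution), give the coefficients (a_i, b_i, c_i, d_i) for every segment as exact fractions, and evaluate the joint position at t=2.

Δ: Δ0=-7, Δ1=3, Δ2=1, Δ3=-7/2, Δ4=7/3
row 1: diag=6, rhs=60; c'=1/3, d'=10
row 2: denom=6−2·1/3=16/3; d'=(-12−2·10)/(16/3)=-6
row 3: denom=6−1·3/16=93/16; d'=(-27−1·-6)/(93/16)=-112/31
row 4: denom=10−2·32/93=866/93; d'=(35−2·-112/31)/(866/93)=3927/866
back: M4=3927/866
back: M3=-112/31−32/93·3927/866=-2240/433
back: M2=-6−3/16·-2240/433=-2178/433
back: M1=10−1/3·-2178/433=5056/433
M: M0=0, M1=5056/433, M2=-2178/433, M3=-2240/433, M4=3927/866, M5=0
seg 0: a=3, c=M0/2=0, d=(M1−M0)/(6·1)=2528/1299, b=Δ0−h0·(2M0+M1)/6=-11621/1299
seg 1: a=-4, c=M1/2=2528/433, d=(M2−M1)/(6·2)=-3617/2598, b=Δ1−h1·(2M1+M2)/6=-4037/1299
seg 2: a=2, c=M2/2=-1089/433, d=(M3−M2)/(6·1)=-31/1299, b=Δ2−h2·(2M2+M3)/6=4597/1299
seg 3: a=3, c=M3/2=-1120/433, d=(M4−M3)/(6·2)=8407/10392, b=Δ3−h3·(2M3+M4)/6=-2030/1299
seg 4: a=-4, c=M4/2=3927/1732, d=(M5−M4)/(6·3)=-1309/5196, b=Δ4−h4·(2M4+M5)/6=-5719/2598
t_q=2 → seg 1, τ=1; S=-4+-4037/1299·τ+2528/433·τ²+-3617/2598·τ³=-2305/866

  seg 0: a=3 b=-11621/1299 c=0 d=2528/1299
  seg 1: a=-4 b=-4037/1299 c=2528/433 d=-3617/2598
  seg 2: a=2 b=4597/1299 c=-1089/433 d=-31/1299
  seg 3: a=3 b=-2030/1299 c=-1120/433 d=8407/10392
  seg 4: a=-4 b=-5719/2598 c=3927/1732 d=-1309/5196
S(2) = -2305/866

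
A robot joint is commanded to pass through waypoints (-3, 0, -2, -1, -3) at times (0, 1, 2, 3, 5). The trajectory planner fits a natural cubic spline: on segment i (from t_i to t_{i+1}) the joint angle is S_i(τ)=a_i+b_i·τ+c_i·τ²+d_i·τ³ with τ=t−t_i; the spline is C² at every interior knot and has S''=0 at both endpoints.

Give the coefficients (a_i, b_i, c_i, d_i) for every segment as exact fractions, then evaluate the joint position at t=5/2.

  seg 0: a=-3 b=393/86 c=0 d=-135/86
  seg 1: a=0 b=-6/43 c=-405/86 d=245/86
  seg 2: a=-2 b=-87/86 c=165/43 d=-157/86
  seg 3: a=-1 b=51/43 c=-141/86 d=47/172
S(5/2) = -1221/688

Δ: Δ0=3, Δ1=-2, Δ2=1, Δ3=-1
row 1: diag=4, rhs=-30; c'=1/4, d'=-15/2
row 2: denom=4−1·1/4=15/4; d'=(18−1·-15/2)/(15/4)=34/5
row 3: denom=6−1·4/15=86/15; d'=(-12−1·34/5)/(86/15)=-141/43
back: M3=-141/43
back: M2=34/5−4/15·-141/43=330/43
back: M1=-15/2−1/4·330/43=-405/43
M: M0=0, M1=-405/43, M2=330/43, M3=-141/43, M4=0
seg 0: a=-3, c=M0/2=0, d=(M1−M0)/(6·1)=-135/86, b=Δ0−h0·(2M0+M1)/6=393/86
seg 1: a=0, c=M1/2=-405/86, d=(M2−M1)/(6·1)=245/86, b=Δ1−h1·(2M1+M2)/6=-6/43
seg 2: a=-2, c=M2/2=165/43, d=(M3−M2)/(6·1)=-157/86, b=Δ2−h2·(2M2+M3)/6=-87/86
seg 3: a=-1, c=M3/2=-141/86, d=(M4−M3)/(6·2)=47/172, b=Δ3−h3·(2M3+M4)/6=51/43
t_q=5/2 → seg 2, τ=1/2; S=-2+-87/86·τ+165/43·τ²+-157/86·τ³=-1221/688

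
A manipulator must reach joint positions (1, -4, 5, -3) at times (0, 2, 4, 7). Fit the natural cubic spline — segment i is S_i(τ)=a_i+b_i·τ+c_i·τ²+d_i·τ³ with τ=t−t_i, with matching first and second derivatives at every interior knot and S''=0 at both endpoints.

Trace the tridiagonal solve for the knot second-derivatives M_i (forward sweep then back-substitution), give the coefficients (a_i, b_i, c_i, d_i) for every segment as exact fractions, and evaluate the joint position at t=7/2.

  seg 0: a=1 b=-269/57 c=0 d=253/456
  seg 1: a=-4 b=221/114 c=253/76 d=-467/456
  seg 2: a=5 b=169/57 c=-107/38 d=107/342
S(7/2) = 3577/1216

Δ: Δ0=-5/2, Δ1=9/2, Δ2=-8/3
row 1: diag=8, rhs=42; c'=1/4, d'=21/4
row 2: denom=10−2·1/4=19/2; d'=(-43−2·21/4)/(19/2)=-107/19
back: M2=-107/19
back: M1=21/4−1/4·-107/19=253/38
M: M0=0, M1=253/38, M2=-107/19, M3=0
seg 0: a=1, c=M0/2=0, d=(M1−M0)/(6·2)=253/456, b=Δ0−h0·(2M0+M1)/6=-269/57
seg 1: a=-4, c=M1/2=253/76, d=(M2−M1)/(6·2)=-467/456, b=Δ1−h1·(2M1+M2)/6=221/114
seg 2: a=5, c=M2/2=-107/38, d=(M3−M2)/(6·3)=107/342, b=Δ2−h2·(2M2+M3)/6=169/57
t_q=7/2 → seg 1, τ=3/2; S=-4+221/114·τ+253/76·τ²+-467/456·τ³=3577/1216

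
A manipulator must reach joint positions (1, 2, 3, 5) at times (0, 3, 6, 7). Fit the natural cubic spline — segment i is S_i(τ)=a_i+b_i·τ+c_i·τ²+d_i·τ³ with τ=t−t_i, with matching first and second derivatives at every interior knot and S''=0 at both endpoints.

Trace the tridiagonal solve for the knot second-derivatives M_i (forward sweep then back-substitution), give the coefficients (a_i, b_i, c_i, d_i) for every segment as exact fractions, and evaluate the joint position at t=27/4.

Δ: Δ0=1/3, Δ1=1/3, Δ2=2
row 1: diag=12, rhs=0; c'=1/4, d'=0
row 2: denom=8−3·1/4=29/4; d'=(10−3·0)/(29/4)=40/29
back: M2=40/29
back: M1=0−1/4·40/29=-10/29
M: M0=0, M1=-10/29, M2=40/29, M3=0
seg 0: a=1, c=M0/2=0, d=(M1−M0)/(6·3)=-5/261, b=Δ0−h0·(2M0+M1)/6=44/87
seg 1: a=2, c=M1/2=-5/29, d=(M2−M1)/(6·3)=25/261, b=Δ1−h1·(2M1+M2)/6=-1/87
seg 2: a=3, c=M2/2=20/29, d=(M3−M2)/(6·1)=-20/87, b=Δ2−h2·(2M2+M3)/6=134/87
t_q=27/4 → seg 2, τ=3/4; S=3+134/87·τ+20/29·τ²+-20/87·τ³=2063/464

  seg 0: a=1 b=44/87 c=0 d=-5/261
  seg 1: a=2 b=-1/87 c=-5/29 d=25/261
  seg 2: a=3 b=134/87 c=20/29 d=-20/87
S(27/4) = 2063/464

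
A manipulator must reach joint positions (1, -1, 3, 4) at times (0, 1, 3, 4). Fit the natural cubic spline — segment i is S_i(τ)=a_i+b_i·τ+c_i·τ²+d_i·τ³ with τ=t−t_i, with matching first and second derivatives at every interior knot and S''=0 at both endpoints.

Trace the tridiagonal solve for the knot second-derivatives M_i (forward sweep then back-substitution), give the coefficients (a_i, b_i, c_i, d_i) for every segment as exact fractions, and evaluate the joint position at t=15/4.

  seg 0: a=1 b=-45/16 c=0 d=13/16
  seg 1: a=-1 b=-3/8 c=39/16 d=-5/8
  seg 2: a=3 b=15/8 c=-21/16 d=7/16
S(15/4) = 3945/1024

Δ: Δ0=-2, Δ1=2, Δ2=1
row 1: diag=6, rhs=24; c'=1/3, d'=4
row 2: denom=6−2·1/3=16/3; d'=(-6−2·4)/(16/3)=-21/8
back: M2=-21/8
back: M1=4−1/3·-21/8=39/8
M: M0=0, M1=39/8, M2=-21/8, M3=0
seg 0: a=1, c=M0/2=0, d=(M1−M0)/(6·1)=13/16, b=Δ0−h0·(2M0+M1)/6=-45/16
seg 1: a=-1, c=M1/2=39/16, d=(M2−M1)/(6·2)=-5/8, b=Δ1−h1·(2M1+M2)/6=-3/8
seg 2: a=3, c=M2/2=-21/16, d=(M3−M2)/(6·1)=7/16, b=Δ2−h2·(2M2+M3)/6=15/8
t_q=15/4 → seg 2, τ=3/4; S=3+15/8·τ+-21/16·τ²+7/16·τ³=3945/1024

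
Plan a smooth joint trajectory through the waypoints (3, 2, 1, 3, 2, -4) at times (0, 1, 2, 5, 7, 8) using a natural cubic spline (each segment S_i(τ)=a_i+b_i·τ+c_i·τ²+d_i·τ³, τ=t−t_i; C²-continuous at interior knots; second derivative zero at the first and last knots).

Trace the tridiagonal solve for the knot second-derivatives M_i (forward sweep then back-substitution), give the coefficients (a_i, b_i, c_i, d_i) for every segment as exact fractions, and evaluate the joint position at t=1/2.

  seg 0: a=3 b=-1079/1140 c=0 d=-61/1140
  seg 1: a=2 b=-631/570 c=-61/380 d=61/228
  seg 2: a=1 b=-713/1140 c=61/95 d=-241/3420
  seg 3: a=3 b=151/114 c=3/380 d=-1049/2280
  seg 4: a=2 b=-1187/285 c=-523/190 d=523/570
S(1/2) = 7661/3040

Δ: Δ0=-1, Δ1=-1, Δ2=2/3, Δ3=-1/2, Δ4=-6
row 1: diag=4, rhs=0; c'=1/4, d'=0
row 2: denom=8−1·1/4=31/4; d'=(10−1·0)/(31/4)=40/31
row 3: denom=10−3·12/31=274/31; d'=(-7−3·40/31)/(274/31)=-337/274
row 4: denom=6−2·31/137=760/137; d'=(-33−2·-337/274)/(760/137)=-523/95
back: M4=-523/95
back: M3=-337/274−31/137·-523/95=3/190
back: M2=40/31−12/31·3/190=122/95
back: M1=0−1/4·122/95=-61/190
M: M0=0, M1=-61/190, M2=122/95, M3=3/190, M4=-523/95, M5=0
seg 0: a=3, c=M0/2=0, d=(M1−M0)/(6·1)=-61/1140, b=Δ0−h0·(2M0+M1)/6=-1079/1140
seg 1: a=2, c=M1/2=-61/380, d=(M2−M1)/(6·1)=61/228, b=Δ1−h1·(2M1+M2)/6=-631/570
seg 2: a=1, c=M2/2=61/95, d=(M3−M2)/(6·3)=-241/3420, b=Δ2−h2·(2M2+M3)/6=-713/1140
seg 3: a=3, c=M3/2=3/380, d=(M4−M3)/(6·2)=-1049/2280, b=Δ3−h3·(2M3+M4)/6=151/114
seg 4: a=2, c=M4/2=-523/190, d=(M5−M4)/(6·1)=523/570, b=Δ4−h4·(2M4+M5)/6=-1187/285
t_q=1/2 → seg 0, τ=1/2; S=3+-1079/1140·τ+0·τ²+-61/1140·τ³=7661/3040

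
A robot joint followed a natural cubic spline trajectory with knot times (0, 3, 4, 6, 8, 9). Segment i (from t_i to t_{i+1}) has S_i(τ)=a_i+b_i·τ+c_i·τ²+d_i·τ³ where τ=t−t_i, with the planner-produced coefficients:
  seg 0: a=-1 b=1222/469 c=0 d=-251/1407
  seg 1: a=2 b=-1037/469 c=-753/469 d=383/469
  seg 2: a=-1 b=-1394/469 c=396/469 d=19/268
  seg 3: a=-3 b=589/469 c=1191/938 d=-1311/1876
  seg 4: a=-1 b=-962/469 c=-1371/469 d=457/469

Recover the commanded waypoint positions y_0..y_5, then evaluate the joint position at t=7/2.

y_0 = S_0(0) = a_0 = -1
y_1 = S_1(0) = a_1 = 2
y_2 = S_2(0) = a_2 = -1
y_3 = S_3(0) = a_3 = -3
y_4 = S_4(0) = a_4 = -1
y_5 = S_4(1) = -5
t_q=7/2 is in segment 1 (τ=1/2); S_1(τ)=319/536

y_0=-1 y_1=2 y_2=-1 y_3=-3 y_4=-1 y_5=-5
S(7/2) = 319/536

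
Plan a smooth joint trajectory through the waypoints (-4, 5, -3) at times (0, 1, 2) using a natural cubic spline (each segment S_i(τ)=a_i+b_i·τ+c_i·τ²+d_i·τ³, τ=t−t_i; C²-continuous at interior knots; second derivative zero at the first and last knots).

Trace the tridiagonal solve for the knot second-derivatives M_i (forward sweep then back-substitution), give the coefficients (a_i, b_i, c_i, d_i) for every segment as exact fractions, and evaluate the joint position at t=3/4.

Δ: Δ0=9, Δ1=-8
row 1: diag=4, rhs=-102; c'=1/4, d'=-51/2
back: M1=-51/2
M: M0=0, M1=-51/2, M2=0
seg 0: a=-4, c=M0/2=0, d=(M1−M0)/(6·1)=-17/4, b=Δ0−h0·(2M0+M1)/6=53/4
seg 1: a=5, c=M1/2=-51/4, d=(M2−M1)/(6·1)=17/4, b=Δ1−h1·(2M1+M2)/6=1/2
t_q=3/4 → seg 0, τ=3/4; S=-4+53/4·τ+0·τ²+-17/4·τ³=1061/256

  seg 0: a=-4 b=53/4 c=0 d=-17/4
  seg 1: a=5 b=1/2 c=-51/4 d=17/4
S(3/4) = 1061/256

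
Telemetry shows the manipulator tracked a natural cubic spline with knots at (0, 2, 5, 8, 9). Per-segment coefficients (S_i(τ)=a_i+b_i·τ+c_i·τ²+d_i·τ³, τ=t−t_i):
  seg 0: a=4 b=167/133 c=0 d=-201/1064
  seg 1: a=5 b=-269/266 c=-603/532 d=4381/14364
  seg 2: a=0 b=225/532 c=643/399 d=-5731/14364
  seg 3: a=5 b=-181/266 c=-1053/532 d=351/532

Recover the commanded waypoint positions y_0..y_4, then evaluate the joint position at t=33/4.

y_0 = S_0(0) = a_0 = 4
y_1 = S_1(0) = a_1 = 5
y_2 = S_2(0) = a_2 = 0
y_3 = S_3(0) = a_3 = 5
y_4 = S_3(1) = 3
t_q=33/4 is in segment 3 (τ=1/4); S_3(τ)=22941/4864

y_0=4 y_1=5 y_2=0 y_3=5 y_4=3
S(33/4) = 22941/4864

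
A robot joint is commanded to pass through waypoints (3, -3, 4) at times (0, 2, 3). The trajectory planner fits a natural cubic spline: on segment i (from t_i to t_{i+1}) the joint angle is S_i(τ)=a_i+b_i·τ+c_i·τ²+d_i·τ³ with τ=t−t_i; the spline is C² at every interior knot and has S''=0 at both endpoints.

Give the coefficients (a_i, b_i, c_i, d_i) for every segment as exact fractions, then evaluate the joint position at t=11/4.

  seg 0: a=3 b=-19/3 c=0 d=5/6
  seg 1: a=-3 b=11/3 c=5 d=-5/3
S(11/4) = 119/64

Δ: Δ0=-3, Δ1=7
row 1: diag=6, rhs=60; c'=1/6, d'=10
back: M1=10
M: M0=0, M1=10, M2=0
seg 0: a=3, c=M0/2=0, d=(M1−M0)/(6·2)=5/6, b=Δ0−h0·(2M0+M1)/6=-19/3
seg 1: a=-3, c=M1/2=5, d=(M2−M1)/(6·1)=-5/3, b=Δ1−h1·(2M1+M2)/6=11/3
t_q=11/4 → seg 1, τ=3/4; S=-3+11/3·τ+5·τ²+-5/3·τ³=119/64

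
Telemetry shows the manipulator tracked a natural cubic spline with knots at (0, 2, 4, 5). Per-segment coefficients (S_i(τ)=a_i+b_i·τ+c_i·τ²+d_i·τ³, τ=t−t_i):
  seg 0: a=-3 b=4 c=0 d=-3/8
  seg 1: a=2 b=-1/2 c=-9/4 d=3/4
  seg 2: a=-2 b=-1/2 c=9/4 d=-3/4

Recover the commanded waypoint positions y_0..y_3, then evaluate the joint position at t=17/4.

y_0=-3 y_1=2 y_2=-2 y_3=-1
S(17/4) = -511/256

y_0 = S_0(0) = a_0 = -3
y_1 = S_1(0) = a_1 = 2
y_2 = S_2(0) = a_2 = -2
y_3 = S_2(1) = -1
t_q=17/4 is in segment 2 (τ=1/4); S_2(τ)=-511/256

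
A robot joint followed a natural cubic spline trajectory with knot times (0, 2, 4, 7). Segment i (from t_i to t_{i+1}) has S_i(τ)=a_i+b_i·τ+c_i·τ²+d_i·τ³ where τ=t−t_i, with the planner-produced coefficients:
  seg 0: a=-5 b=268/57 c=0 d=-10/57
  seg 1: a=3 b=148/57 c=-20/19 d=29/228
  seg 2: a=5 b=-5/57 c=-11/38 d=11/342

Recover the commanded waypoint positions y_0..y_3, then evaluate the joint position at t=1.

y_0=-5 y_1=3 y_2=5 y_3=3
S(1) = -9/19

y_0 = S_0(0) = a_0 = -5
y_1 = S_1(0) = a_1 = 3
y_2 = S_2(0) = a_2 = 5
y_3 = S_2(3) = 3
t_q=1 is in segment 0 (τ=1); S_0(τ)=-9/19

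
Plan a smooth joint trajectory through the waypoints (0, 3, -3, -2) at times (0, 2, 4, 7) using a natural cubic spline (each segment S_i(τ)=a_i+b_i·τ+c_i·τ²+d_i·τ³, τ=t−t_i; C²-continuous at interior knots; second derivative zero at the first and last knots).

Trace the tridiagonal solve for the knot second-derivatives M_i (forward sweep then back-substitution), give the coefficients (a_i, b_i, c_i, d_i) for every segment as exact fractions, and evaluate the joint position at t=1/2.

  seg 0: a=0 b=163/57 c=0 d=-155/456
  seg 1: a=3 b=-139/114 c=-155/76 d=131/228
  seg 2: a=-3 b=-283/114 c=107/76 d=-107/684
S(1/2) = 1687/1216

Δ: Δ0=3/2, Δ1=-3, Δ2=1/3
row 1: diag=8, rhs=-27; c'=1/4, d'=-27/8
row 2: denom=10−2·1/4=19/2; d'=(20−2·-27/8)/(19/2)=107/38
back: M2=107/38
back: M1=-27/8−1/4·107/38=-155/38
M: M0=0, M1=-155/38, M2=107/38, M3=0
seg 0: a=0, c=M0/2=0, d=(M1−M0)/(6·2)=-155/456, b=Δ0−h0·(2M0+M1)/6=163/57
seg 1: a=3, c=M1/2=-155/76, d=(M2−M1)/(6·2)=131/228, b=Δ1−h1·(2M1+M2)/6=-139/114
seg 2: a=-3, c=M2/2=107/76, d=(M3−M2)/(6·3)=-107/684, b=Δ2−h2·(2M2+M3)/6=-283/114
t_q=1/2 → seg 0, τ=1/2; S=0+163/57·τ+0·τ²+-155/456·τ³=1687/1216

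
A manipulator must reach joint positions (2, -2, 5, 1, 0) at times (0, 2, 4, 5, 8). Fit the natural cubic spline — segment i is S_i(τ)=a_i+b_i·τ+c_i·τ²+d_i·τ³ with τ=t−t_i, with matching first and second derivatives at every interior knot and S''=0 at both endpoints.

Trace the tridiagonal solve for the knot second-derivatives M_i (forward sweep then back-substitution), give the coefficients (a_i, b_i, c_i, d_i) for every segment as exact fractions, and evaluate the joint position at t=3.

Δ: Δ0=-2, Δ1=7/2, Δ2=-4, Δ3=-1/3
row 1: diag=8, rhs=33; c'=1/4, d'=33/8
row 2: denom=6−2·1/4=11/2; d'=(-45−2·33/8)/(11/2)=-213/22
row 3: denom=8−1·2/11=86/11; d'=(22−1·-213/22)/(86/11)=697/172
back: M3=697/172
back: M2=-213/22−2/11·697/172=-448/43
back: M1=33/8−1/4·-448/43=2315/344
M: M0=0, M1=2315/344, M2=-448/43, M3=697/172, M4=0
seg 0: a=2, c=M0/2=0, d=(M1−M0)/(6·2)=2315/4128, b=Δ0−h0·(2M0+M1)/6=-4379/1032
seg 1: a=-2, c=M1/2=2315/688, d=(M2−M1)/(6·2)=-5899/4128, b=Δ1−h1·(2M1+M2)/6=1283/516
seg 2: a=5, c=M2/2=-224/43, d=(M3−M2)/(6·1)=2489/1032, b=Δ2−h2·(2M2+M3)/6=-1241/1032
seg 3: a=1, c=M3/2=697/344, d=(M4−M3)/(6·3)=-697/3096, b=Δ3−h3·(2M3+M4)/6=-2263/516
t_q=3 → seg 1, τ=1; S=-2+1283/516·τ+2315/688·τ²+-5899/4128·τ³=3333/1376

  seg 0: a=2 b=-4379/1032 c=0 d=2315/4128
  seg 1: a=-2 b=1283/516 c=2315/688 d=-5899/4128
  seg 2: a=5 b=-1241/1032 c=-224/43 d=2489/1032
  seg 3: a=1 b=-2263/516 c=697/344 d=-697/3096
S(3) = 3333/1376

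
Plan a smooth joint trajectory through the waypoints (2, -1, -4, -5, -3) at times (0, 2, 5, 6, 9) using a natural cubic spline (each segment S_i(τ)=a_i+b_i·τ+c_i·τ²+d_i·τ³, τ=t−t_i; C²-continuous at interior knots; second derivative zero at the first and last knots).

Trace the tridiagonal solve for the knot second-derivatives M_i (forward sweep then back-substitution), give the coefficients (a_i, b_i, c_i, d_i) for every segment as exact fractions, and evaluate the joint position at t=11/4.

  seg 0: a=2 b=-455/279 c=0 d=73/2232
  seg 1: a=-1 b=-691/558 c=73/372 d=-391/10044
  seg 2: a=-4 b=-1241/1116 c=-43/279 d=33/124
  seg 3: a=-5 b=-347/558 c=719/1116 d=-719/10044
S(11/4) = -14561/7936

Δ: Δ0=-3/2, Δ1=-1, Δ2=-1, Δ3=2/3
row 1: diag=10, rhs=3; c'=3/10, d'=3/10
row 2: denom=8−3·3/10=71/10; d'=(0−3·3/10)/(71/10)=-9/71
row 3: denom=8−1·10/71=558/71; d'=(10−1·-9/71)/(558/71)=719/558
back: M3=719/558
back: M2=-9/71−10/71·719/558=-86/279
back: M1=3/10−3/10·-86/279=73/186
M: M0=0, M1=73/186, M2=-86/279, M3=719/558, M4=0
seg 0: a=2, c=M0/2=0, d=(M1−M0)/(6·2)=73/2232, b=Δ0−h0·(2M0+M1)/6=-455/279
seg 1: a=-1, c=M1/2=73/372, d=(M2−M1)/(6·3)=-391/10044, b=Δ1−h1·(2M1+M2)/6=-691/558
seg 2: a=-4, c=M2/2=-43/279, d=(M3−M2)/(6·1)=33/124, b=Δ2−h2·(2M2+M3)/6=-1241/1116
seg 3: a=-5, c=M3/2=719/1116, d=(M4−M3)/(6·3)=-719/10044, b=Δ3−h3·(2M3+M4)/6=-347/558
t_q=11/4 → seg 1, τ=3/4; S=-1+-691/558·τ+73/372·τ²+-391/10044·τ³=-14561/7936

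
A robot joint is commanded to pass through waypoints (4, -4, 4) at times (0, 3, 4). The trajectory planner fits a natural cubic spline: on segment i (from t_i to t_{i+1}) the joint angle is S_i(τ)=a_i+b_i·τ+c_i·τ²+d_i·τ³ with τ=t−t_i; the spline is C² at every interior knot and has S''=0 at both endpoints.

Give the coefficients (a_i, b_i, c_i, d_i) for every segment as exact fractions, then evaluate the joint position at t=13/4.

  seg 0: a=4 b=-20/3 c=0 d=4/9
  seg 1: a=-4 b=16/3 c=4 d=-4/3
S(13/4) = -39/16

Δ: Δ0=-8/3, Δ1=8
row 1: diag=8, rhs=64; c'=1/8, d'=8
back: M1=8
M: M0=0, M1=8, M2=0
seg 0: a=4, c=M0/2=0, d=(M1−M0)/(6·3)=4/9, b=Δ0−h0·(2M0+M1)/6=-20/3
seg 1: a=-4, c=M1/2=4, d=(M2−M1)/(6·1)=-4/3, b=Δ1−h1·(2M1+M2)/6=16/3
t_q=13/4 → seg 1, τ=1/4; S=-4+16/3·τ+4·τ²+-4/3·τ³=-39/16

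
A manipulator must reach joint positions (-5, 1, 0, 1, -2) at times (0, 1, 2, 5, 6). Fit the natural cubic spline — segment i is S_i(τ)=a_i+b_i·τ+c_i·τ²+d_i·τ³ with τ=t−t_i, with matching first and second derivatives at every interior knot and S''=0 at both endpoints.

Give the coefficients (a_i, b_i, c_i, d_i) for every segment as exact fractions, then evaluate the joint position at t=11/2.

  seg 0: a=-5 b=5033/636 c=0 d=-1217/636
  seg 1: a=1 b=691/318 c=-1217/212 d=1633/636
  seg 2: a=0 b=-1021/636 c=104/53 d=-93/212
  seg 3: a=1 b=-533/318 c=-421/212 d=421/636
S(11/2) = -427/1696

Δ: Δ0=6, Δ1=-1, Δ2=1/3, Δ3=-3
row 1: diag=4, rhs=-42; c'=1/4, d'=-21/2
row 2: denom=8−1·1/4=31/4; d'=(8−1·-21/2)/(31/4)=74/31
row 3: denom=8−3·12/31=212/31; d'=(-20−3·74/31)/(212/31)=-421/106
back: M3=-421/106
back: M2=74/31−12/31·-421/106=208/53
back: M1=-21/2−1/4·208/53=-1217/106
M: M0=0, M1=-1217/106, M2=208/53, M3=-421/106, M4=0
seg 0: a=-5, c=M0/2=0, d=(M1−M0)/(6·1)=-1217/636, b=Δ0−h0·(2M0+M1)/6=5033/636
seg 1: a=1, c=M1/2=-1217/212, d=(M2−M1)/(6·1)=1633/636, b=Δ1−h1·(2M1+M2)/6=691/318
seg 2: a=0, c=M2/2=104/53, d=(M3−M2)/(6·3)=-93/212, b=Δ2−h2·(2M2+M3)/6=-1021/636
seg 3: a=1, c=M3/2=-421/212, d=(M4−M3)/(6·1)=421/636, b=Δ3−h3·(2M3+M4)/6=-533/318
t_q=11/2 → seg 3, τ=1/2; S=1+-533/318·τ+-421/212·τ²+421/636·τ³=-427/1696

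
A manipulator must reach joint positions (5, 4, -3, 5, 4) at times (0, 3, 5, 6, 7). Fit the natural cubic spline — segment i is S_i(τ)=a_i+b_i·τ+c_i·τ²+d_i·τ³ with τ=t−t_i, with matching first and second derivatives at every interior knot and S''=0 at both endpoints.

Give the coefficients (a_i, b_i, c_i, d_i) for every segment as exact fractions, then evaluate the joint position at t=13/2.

Δ: Δ0=-1/3, Δ1=-7/2, Δ2=8, Δ3=-1
row 1: diag=10, rhs=-19; c'=1/5, d'=-19/10
row 2: denom=6−2·1/5=28/5; d'=(69−2·-19/10)/(28/5)=13
row 3: denom=4−1·5/28=107/28; d'=(-54−1·13)/(107/28)=-1876/107
back: M3=-1876/107
back: M2=13−5/28·-1876/107=1726/107
back: M1=-19/10−1/5·1726/107=-1097/214
M: M0=0, M1=-1097/214, M2=1726/107, M3=-1876/107, M4=0
seg 0: a=5, c=M0/2=0, d=(M1−M0)/(6·3)=-1097/3852, b=Δ0−h0·(2M0+M1)/6=2863/1284
seg 1: a=4, c=M1/2=-1097/428, d=(M2−M1)/(6·2)=4549/2568, b=Δ1−h1·(2M1+M2)/6=-3505/642
seg 2: a=-3, c=M2/2=863/107, d=(M3−M2)/(6·1)=-1801/321, b=Δ2−h2·(2M2+M3)/6=1780/321
seg 3: a=5, c=M3/2=-938/107, d=(M4−M3)/(6·1)=938/321, b=Δ3−h3·(2M3+M4)/6=1555/321
t_q=13/2 → seg 3, τ=1/2; S=5+1555/321·τ+-938/107·τ²+938/321·τ³=2395/428

  seg 0: a=5 b=2863/1284 c=0 d=-1097/3852
  seg 1: a=4 b=-3505/642 c=-1097/428 d=4549/2568
  seg 2: a=-3 b=1780/321 c=863/107 d=-1801/321
  seg 3: a=5 b=1555/321 c=-938/107 d=938/321
S(13/2) = 2395/428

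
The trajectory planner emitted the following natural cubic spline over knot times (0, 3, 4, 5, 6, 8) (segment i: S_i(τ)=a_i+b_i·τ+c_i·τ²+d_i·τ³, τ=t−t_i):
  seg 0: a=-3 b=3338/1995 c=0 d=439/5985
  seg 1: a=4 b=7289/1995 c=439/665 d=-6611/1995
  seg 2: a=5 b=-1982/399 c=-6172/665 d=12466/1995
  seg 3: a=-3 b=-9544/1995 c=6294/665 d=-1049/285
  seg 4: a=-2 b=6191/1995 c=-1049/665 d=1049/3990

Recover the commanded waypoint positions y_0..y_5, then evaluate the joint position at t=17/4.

y_0=-3 y_1=4 y_2=5 y_3=-3 y_4=-2 y_5=0
S(17/4) = 69707/21280

y_0 = S_0(0) = a_0 = -3
y_1 = S_1(0) = a_1 = 4
y_2 = S_2(0) = a_2 = 5
y_3 = S_3(0) = a_3 = -3
y_4 = S_4(0) = a_4 = -2
y_5 = S_4(2) = 0
t_q=17/4 is in segment 2 (τ=1/4); S_2(τ)=69707/21280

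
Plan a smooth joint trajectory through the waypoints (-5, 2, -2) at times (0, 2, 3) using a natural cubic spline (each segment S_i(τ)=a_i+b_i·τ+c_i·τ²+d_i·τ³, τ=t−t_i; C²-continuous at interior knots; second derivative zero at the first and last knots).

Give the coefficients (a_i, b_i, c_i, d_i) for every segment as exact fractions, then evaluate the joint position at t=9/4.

  seg 0: a=-5 b=6 c=0 d=-5/8
  seg 1: a=2 b=-3/2 c=-15/4 d=5/4
S(9/4) = 361/256

Δ: Δ0=7/2, Δ1=-4
row 1: diag=6, rhs=-45; c'=1/6, d'=-15/2
back: M1=-15/2
M: M0=0, M1=-15/2, M2=0
seg 0: a=-5, c=M0/2=0, d=(M1−M0)/(6·2)=-5/8, b=Δ0−h0·(2M0+M1)/6=6
seg 1: a=2, c=M1/2=-15/4, d=(M2−M1)/(6·1)=5/4, b=Δ1−h1·(2M1+M2)/6=-3/2
t_q=9/4 → seg 1, τ=1/4; S=2+-3/2·τ+-15/4·τ²+5/4·τ³=361/256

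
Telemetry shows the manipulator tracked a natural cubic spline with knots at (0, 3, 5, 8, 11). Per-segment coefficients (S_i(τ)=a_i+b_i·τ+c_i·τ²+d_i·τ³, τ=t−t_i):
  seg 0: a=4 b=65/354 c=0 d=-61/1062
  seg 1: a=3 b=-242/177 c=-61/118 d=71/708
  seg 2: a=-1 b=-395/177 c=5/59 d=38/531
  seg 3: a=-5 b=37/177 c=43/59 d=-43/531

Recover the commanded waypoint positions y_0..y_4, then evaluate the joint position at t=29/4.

y_0 = S_0(0) = a_0 = 4
y_1 = S_1(0) = a_1 = 3
y_2 = S_2(0) = a_2 = -1
y_3 = S_3(0) = a_3 = -5
y_4 = S_3(3) = 0
t_q=29/4 is in segment 2 (τ=9/4); S_2(τ)=-9019/1888

y_0=4 y_1=3 y_2=-1 y_3=-5 y_4=0
S(29/4) = -9019/1888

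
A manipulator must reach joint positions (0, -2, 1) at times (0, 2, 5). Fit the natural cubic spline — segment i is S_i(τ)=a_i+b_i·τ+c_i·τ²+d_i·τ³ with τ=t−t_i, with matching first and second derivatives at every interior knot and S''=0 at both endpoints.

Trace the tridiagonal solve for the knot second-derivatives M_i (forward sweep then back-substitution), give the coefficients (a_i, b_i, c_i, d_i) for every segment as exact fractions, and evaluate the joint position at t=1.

Δ: Δ0=-1, Δ1=1
row 1: diag=10, rhs=12; c'=3/10, d'=6/5
back: M1=6/5
M: M0=0, M1=6/5, M2=0
seg 0: a=0, c=M0/2=0, d=(M1−M0)/(6·2)=1/10, b=Δ0−h0·(2M0+M1)/6=-7/5
seg 1: a=-2, c=M1/2=3/5, d=(M2−M1)/(6·3)=-1/15, b=Δ1−h1·(2M1+M2)/6=-1/5
t_q=1 → seg 0, τ=1; S=0+-7/5·τ+0·τ²+1/10·τ³=-13/10

  seg 0: a=0 b=-7/5 c=0 d=1/10
  seg 1: a=-2 b=-1/5 c=3/5 d=-1/15
S(1) = -13/10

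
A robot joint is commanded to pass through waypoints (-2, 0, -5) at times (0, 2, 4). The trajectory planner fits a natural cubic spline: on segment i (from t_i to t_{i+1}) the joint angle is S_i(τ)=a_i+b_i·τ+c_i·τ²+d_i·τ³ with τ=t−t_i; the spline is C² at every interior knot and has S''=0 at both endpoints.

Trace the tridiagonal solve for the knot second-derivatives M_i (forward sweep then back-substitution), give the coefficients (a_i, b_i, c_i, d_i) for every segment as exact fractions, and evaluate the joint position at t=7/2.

  seg 0: a=-2 b=15/8 c=0 d=-7/32
  seg 1: a=0 b=-3/4 c=-21/16 d=7/32
S(7/2) = -855/256

Δ: Δ0=1, Δ1=-5/2
row 1: diag=8, rhs=-21; c'=1/4, d'=-21/8
back: M1=-21/8
M: M0=0, M1=-21/8, M2=0
seg 0: a=-2, c=M0/2=0, d=(M1−M0)/(6·2)=-7/32, b=Δ0−h0·(2M0+M1)/6=15/8
seg 1: a=0, c=M1/2=-21/16, d=(M2−M1)/(6·2)=7/32, b=Δ1−h1·(2M1+M2)/6=-3/4
t_q=7/2 → seg 1, τ=3/2; S=0+-3/4·τ+-21/16·τ²+7/32·τ³=-855/256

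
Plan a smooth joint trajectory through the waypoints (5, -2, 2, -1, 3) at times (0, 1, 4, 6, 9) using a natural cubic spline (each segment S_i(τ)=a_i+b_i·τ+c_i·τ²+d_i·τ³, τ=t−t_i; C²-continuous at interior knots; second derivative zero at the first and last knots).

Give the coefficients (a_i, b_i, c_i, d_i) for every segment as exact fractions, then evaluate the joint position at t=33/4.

  seg 0: a=5 b=-2824/339 c=0 d=451/339
  seg 1: a=-2 b=-1471/339 c=451/113 d=-712/1017
  seg 2: a=2 b=239/339 c=-261/113 d=1637/2712
  seg 3: a=-1 b=-875/678 c=593/452 d=-593/4068
S(33/4) = 31171/28928

Δ: Δ0=-7, Δ1=4/3, Δ2=-3/2, Δ3=4/3
row 1: diag=8, rhs=50; c'=3/8, d'=25/4
row 2: denom=10−3·3/8=71/8; d'=(-17−3·25/4)/(71/8)=-286/71
row 3: denom=10−2·16/71=678/71; d'=(17−2·-286/71)/(678/71)=593/226
back: M3=593/226
back: M2=-286/71−16/71·593/226=-522/113
back: M1=25/4−3/8·-522/113=902/113
M: M0=0, M1=902/113, M2=-522/113, M3=593/226, M4=0
seg 0: a=5, c=M0/2=0, d=(M1−M0)/(6·1)=451/339, b=Δ0−h0·(2M0+M1)/6=-2824/339
seg 1: a=-2, c=M1/2=451/113, d=(M2−M1)/(6·3)=-712/1017, b=Δ1−h1·(2M1+M2)/6=-1471/339
seg 2: a=2, c=M2/2=-261/113, d=(M3−M2)/(6·2)=1637/2712, b=Δ2−h2·(2M2+M3)/6=239/339
seg 3: a=-1, c=M3/2=593/452, d=(M4−M3)/(6·3)=-593/4068, b=Δ3−h3·(2M3+M4)/6=-875/678
t_q=33/4 → seg 3, τ=9/4; S=-1+-875/678·τ+593/452·τ²+-593/4068·τ³=31171/28928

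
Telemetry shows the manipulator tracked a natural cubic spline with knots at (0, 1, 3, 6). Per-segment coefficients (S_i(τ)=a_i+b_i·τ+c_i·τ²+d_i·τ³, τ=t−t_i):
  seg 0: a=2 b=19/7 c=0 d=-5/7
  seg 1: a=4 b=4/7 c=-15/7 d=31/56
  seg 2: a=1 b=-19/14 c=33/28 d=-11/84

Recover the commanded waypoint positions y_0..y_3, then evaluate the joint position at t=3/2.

y_0=2 y_1=4 y_2=1 y_3=4
S(3/2) = 1711/448

y_0 = S_0(0) = a_0 = 2
y_1 = S_1(0) = a_1 = 4
y_2 = S_2(0) = a_2 = 1
y_3 = S_2(3) = 4
t_q=3/2 is in segment 1 (τ=1/2); S_1(τ)=1711/448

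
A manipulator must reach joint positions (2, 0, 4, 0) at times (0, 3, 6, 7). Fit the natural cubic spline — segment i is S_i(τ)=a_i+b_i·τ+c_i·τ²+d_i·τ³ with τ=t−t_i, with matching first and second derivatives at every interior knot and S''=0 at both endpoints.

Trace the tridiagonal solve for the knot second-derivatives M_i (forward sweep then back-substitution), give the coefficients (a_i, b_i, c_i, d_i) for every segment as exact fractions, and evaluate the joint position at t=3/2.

  seg 0: a=2 b=-154/87 c=0 d=32/261
  seg 1: a=0 b=134/87 c=32/29 d=-34/87
  seg 2: a=4 b=-208/87 c=-70/29 d=70/87
S(3/2) = -7/29

Δ: Δ0=-2/3, Δ1=4/3, Δ2=-4
row 1: diag=12, rhs=12; c'=1/4, d'=1
row 2: denom=8−3·1/4=29/4; d'=(-32−3·1)/(29/4)=-140/29
back: M2=-140/29
back: M1=1−1/4·-140/29=64/29
M: M0=0, M1=64/29, M2=-140/29, M3=0
seg 0: a=2, c=M0/2=0, d=(M1−M0)/(6·3)=32/261, b=Δ0−h0·(2M0+M1)/6=-154/87
seg 1: a=0, c=M1/2=32/29, d=(M2−M1)/(6·3)=-34/87, b=Δ1−h1·(2M1+M2)/6=134/87
seg 2: a=4, c=M2/2=-70/29, d=(M3−M2)/(6·1)=70/87, b=Δ2−h2·(2M2+M3)/6=-208/87
t_q=3/2 → seg 0, τ=3/2; S=2+-154/87·τ+0·τ²+32/261·τ³=-7/29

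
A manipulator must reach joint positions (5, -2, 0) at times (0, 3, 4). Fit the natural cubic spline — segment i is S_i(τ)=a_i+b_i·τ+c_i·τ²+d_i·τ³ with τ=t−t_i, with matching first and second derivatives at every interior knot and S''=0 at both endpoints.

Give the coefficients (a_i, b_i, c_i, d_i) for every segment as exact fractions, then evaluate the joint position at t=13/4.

  seg 0: a=5 b=-95/24 c=0 d=13/72
  seg 1: a=-2 b=11/12 c=13/8 d=-13/24
S(13/4) = -859/512

Δ: Δ0=-7/3, Δ1=2
row 1: diag=8, rhs=26; c'=1/8, d'=13/4
back: M1=13/4
M: M0=0, M1=13/4, M2=0
seg 0: a=5, c=M0/2=0, d=(M1−M0)/(6·3)=13/72, b=Δ0−h0·(2M0+M1)/6=-95/24
seg 1: a=-2, c=M1/2=13/8, d=(M2−M1)/(6·1)=-13/24, b=Δ1−h1·(2M1+M2)/6=11/12
t_q=13/4 → seg 1, τ=1/4; S=-2+11/12·τ+13/8·τ²+-13/24·τ³=-859/512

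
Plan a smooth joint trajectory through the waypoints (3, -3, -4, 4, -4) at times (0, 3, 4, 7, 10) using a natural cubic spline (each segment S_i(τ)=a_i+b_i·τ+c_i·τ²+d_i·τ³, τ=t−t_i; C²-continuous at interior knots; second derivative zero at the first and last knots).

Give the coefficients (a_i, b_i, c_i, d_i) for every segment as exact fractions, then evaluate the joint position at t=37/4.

Δ: Δ0=-2, Δ1=-1, Δ2=8/3, Δ3=-8/3
row 1: diag=8, rhs=6; c'=1/8, d'=3/4
row 2: denom=8−1·1/8=63/8; d'=(22−1·3/4)/(63/8)=170/63
row 3: denom=12−3·8/21=76/7; d'=(-32−3·170/63)/(76/7)=-421/114
back: M3=-421/114
back: M2=170/63−8/21·-421/114=78/19
back: M1=3/4−1/8·78/19=9/38
M: M0=0, M1=9/38, M2=78/19, M3=-421/114, M4=0
seg 0: a=3, c=M0/2=0, d=(M1−M0)/(6·3)=1/76, b=Δ0−h0·(2M0+M1)/6=-161/76
seg 1: a=-3, c=M1/2=9/76, d=(M2−M1)/(6·1)=49/76, b=Δ1−h1·(2M1+M2)/6=-67/38
seg 2: a=-4, c=M2/2=39/19, d=(M3−M2)/(6·3)=-889/2052, b=Δ2−h2·(2M2+M3)/6=31/76
seg 3: a=4, c=M3/2=-421/228, d=(M4−M3)/(6·3)=421/2052, b=Δ3−h3·(2M3+M4)/6=39/38
t_q=37/4 → seg 3, τ=9/4; S=4+39/38·τ+-421/228·τ²+421/2052·τ³=-3413/4864

  seg 0: a=3 b=-161/76 c=0 d=1/76
  seg 1: a=-3 b=-67/38 c=9/76 d=49/76
  seg 2: a=-4 b=31/76 c=39/19 d=-889/2052
  seg 3: a=4 b=39/38 c=-421/228 d=421/2052
S(37/4) = -3413/4864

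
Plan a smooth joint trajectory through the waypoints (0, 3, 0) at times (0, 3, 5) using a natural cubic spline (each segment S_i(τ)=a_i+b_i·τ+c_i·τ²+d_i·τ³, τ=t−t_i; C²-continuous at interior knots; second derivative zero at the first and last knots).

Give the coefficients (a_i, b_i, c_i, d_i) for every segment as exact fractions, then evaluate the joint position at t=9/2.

  seg 0: a=0 b=7/4 c=0 d=-1/12
  seg 1: a=3 b=-1/2 c=-3/4 d=1/8
S(9/2) = 63/64

Δ: Δ0=1, Δ1=-3/2
row 1: diag=10, rhs=-15; c'=1/5, d'=-3/2
back: M1=-3/2
M: M0=0, M1=-3/2, M2=0
seg 0: a=0, c=M0/2=0, d=(M1−M0)/(6·3)=-1/12, b=Δ0−h0·(2M0+M1)/6=7/4
seg 1: a=3, c=M1/2=-3/4, d=(M2−M1)/(6·2)=1/8, b=Δ1−h1·(2M1+M2)/6=-1/2
t_q=9/2 → seg 1, τ=3/2; S=3+-1/2·τ+-3/4·τ²+1/8·τ³=63/64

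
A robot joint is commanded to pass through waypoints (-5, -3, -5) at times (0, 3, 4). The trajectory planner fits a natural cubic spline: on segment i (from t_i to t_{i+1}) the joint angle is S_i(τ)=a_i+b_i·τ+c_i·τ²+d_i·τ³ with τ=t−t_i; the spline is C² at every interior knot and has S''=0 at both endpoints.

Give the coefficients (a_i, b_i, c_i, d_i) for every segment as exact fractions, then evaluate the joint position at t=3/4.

  seg 0: a=-5 b=5/3 c=0 d=-1/9
  seg 1: a=-3 b=-4/3 c=-1 d=1/3
S(3/4) = -243/64

Δ: Δ0=2/3, Δ1=-2
row 1: diag=8, rhs=-16; c'=1/8, d'=-2
back: M1=-2
M: M0=0, M1=-2, M2=0
seg 0: a=-5, c=M0/2=0, d=(M1−M0)/(6·3)=-1/9, b=Δ0−h0·(2M0+M1)/6=5/3
seg 1: a=-3, c=M1/2=-1, d=(M2−M1)/(6·1)=1/3, b=Δ1−h1·(2M1+M2)/6=-4/3
t_q=3/4 → seg 0, τ=3/4; S=-5+5/3·τ+0·τ²+-1/9·τ³=-243/64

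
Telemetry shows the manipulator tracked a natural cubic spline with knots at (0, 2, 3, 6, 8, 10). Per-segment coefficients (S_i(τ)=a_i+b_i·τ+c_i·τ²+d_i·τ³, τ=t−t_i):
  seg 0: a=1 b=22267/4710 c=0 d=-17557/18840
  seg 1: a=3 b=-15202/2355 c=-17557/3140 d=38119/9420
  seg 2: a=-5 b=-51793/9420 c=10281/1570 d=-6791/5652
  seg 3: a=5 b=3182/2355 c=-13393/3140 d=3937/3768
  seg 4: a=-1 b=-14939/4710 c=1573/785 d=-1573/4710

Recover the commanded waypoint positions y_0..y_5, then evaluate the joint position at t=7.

y_0=1 y_1=3 y_2=-5 y_3=5 y_4=-1 y_5=-2
S(7) = 19661/6280

y_0 = S_0(0) = a_0 = 1
y_1 = S_1(0) = a_1 = 3
y_2 = S_2(0) = a_2 = -5
y_3 = S_3(0) = a_3 = 5
y_4 = S_4(0) = a_4 = -1
y_5 = S_4(2) = -2
t_q=7 is in segment 3 (τ=1); S_3(τ)=19661/6280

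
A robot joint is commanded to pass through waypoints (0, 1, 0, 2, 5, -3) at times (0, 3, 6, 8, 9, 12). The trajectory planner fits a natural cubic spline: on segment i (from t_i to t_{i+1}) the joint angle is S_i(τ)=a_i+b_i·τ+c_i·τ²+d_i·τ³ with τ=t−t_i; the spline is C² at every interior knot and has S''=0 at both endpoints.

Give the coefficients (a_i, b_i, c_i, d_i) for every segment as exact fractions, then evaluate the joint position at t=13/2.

  seg 0: a=0 b=887/1611 c=0 d=-350/14499
  seg 1: a=1 b=-163/1611 c=-350/1611 d=676/14499
  seg 2: a=0 b=-235/1611 c=326/1611 d=199/1074
  seg 3: a=2 b=4651/1611 c=2117/1611 d=-215/179
  seg 4: a=5 b=3080/1611 c=-3688/1611 d=3688/14499
S(13/2) = 7/8592

Δ: Δ0=1/3, Δ1=-1/3, Δ2=1, Δ3=3, Δ4=-8/3
row 1: diag=12, rhs=-4; c'=1/4, d'=-1/3
row 2: denom=10−3·1/4=37/4; d'=(8−3·-1/3)/(37/4)=36/37
row 3: denom=6−2·8/37=206/37; d'=(12−2·36/37)/(206/37)=186/103
row 4: denom=8−1·37/206=1611/206; d'=(-34−1·186/103)/(1611/206)=-7376/1611
back: M4=-7376/1611
back: M3=186/103−37/206·-7376/1611=4234/1611
back: M2=36/37−8/37·4234/1611=652/1611
back: M1=-1/3−1/4·652/1611=-700/1611
M: M0=0, M1=-700/1611, M2=652/1611, M3=4234/1611, M4=-7376/1611, M5=0
seg 0: a=0, c=M0/2=0, d=(M1−M0)/(6·3)=-350/14499, b=Δ0−h0·(2M0+M1)/6=887/1611
seg 1: a=1, c=M1/2=-350/1611, d=(M2−M1)/(6·3)=676/14499, b=Δ1−h1·(2M1+M2)/6=-163/1611
seg 2: a=0, c=M2/2=326/1611, d=(M3−M2)/(6·2)=199/1074, b=Δ2−h2·(2M2+M3)/6=-235/1611
seg 3: a=2, c=M3/2=2117/1611, d=(M4−M3)/(6·1)=-215/179, b=Δ3−h3·(2M3+M4)/6=4651/1611
seg 4: a=5, c=M4/2=-3688/1611, d=(M5−M4)/(6·3)=3688/14499, b=Δ4−h4·(2M4+M5)/6=3080/1611
t_q=13/2 → seg 2, τ=1/2; S=0+-235/1611·τ+326/1611·τ²+199/1074·τ³=7/8592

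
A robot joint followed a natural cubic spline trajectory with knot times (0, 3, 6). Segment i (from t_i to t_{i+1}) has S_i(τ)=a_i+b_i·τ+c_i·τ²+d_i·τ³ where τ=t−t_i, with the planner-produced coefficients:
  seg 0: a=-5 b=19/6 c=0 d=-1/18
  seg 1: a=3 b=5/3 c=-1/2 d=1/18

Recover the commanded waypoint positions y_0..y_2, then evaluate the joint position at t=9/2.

y_0 = S_0(0) = a_0 = -5
y_1 = S_1(0) = a_1 = 3
y_2 = S_1(3) = 5
t_q=9/2 is in segment 1 (τ=3/2); S_1(τ)=73/16

y_0=-5 y_1=3 y_2=5
S(9/2) = 73/16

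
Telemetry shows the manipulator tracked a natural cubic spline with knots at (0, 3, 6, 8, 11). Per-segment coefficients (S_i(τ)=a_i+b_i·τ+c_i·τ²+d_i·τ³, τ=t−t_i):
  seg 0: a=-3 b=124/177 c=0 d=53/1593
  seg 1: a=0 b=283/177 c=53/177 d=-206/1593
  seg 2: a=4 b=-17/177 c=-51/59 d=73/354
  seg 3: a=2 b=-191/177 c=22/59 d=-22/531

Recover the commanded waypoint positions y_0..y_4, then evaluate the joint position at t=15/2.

y_0 = S_0(0) = a_0 = -3
y_1 = S_1(0) = a_1 = 0
y_2 = S_2(0) = a_2 = 4
y_3 = S_3(0) = a_3 = 2
y_4 = S_3(3) = 1
t_q=15/2 is in segment 2 (τ=3/2); S_2(τ)=2461/944

y_0=-3 y_1=0 y_2=4 y_3=2 y_4=1
S(15/2) = 2461/944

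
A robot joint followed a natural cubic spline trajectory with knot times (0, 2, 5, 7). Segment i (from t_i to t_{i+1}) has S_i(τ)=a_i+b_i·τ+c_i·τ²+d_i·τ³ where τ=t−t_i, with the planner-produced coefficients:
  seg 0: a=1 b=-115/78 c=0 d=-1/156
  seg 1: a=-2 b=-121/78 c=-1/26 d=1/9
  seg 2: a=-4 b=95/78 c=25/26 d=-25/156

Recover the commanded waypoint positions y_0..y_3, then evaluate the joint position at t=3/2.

y_0=1 y_1=-2 y_2=-4 y_3=1
S(3/2) = -513/416

y_0 = S_0(0) = a_0 = 1
y_1 = S_1(0) = a_1 = -2
y_2 = S_2(0) = a_2 = -4
y_3 = S_2(2) = 1
t_q=3/2 is in segment 0 (τ=3/2); S_0(τ)=-513/416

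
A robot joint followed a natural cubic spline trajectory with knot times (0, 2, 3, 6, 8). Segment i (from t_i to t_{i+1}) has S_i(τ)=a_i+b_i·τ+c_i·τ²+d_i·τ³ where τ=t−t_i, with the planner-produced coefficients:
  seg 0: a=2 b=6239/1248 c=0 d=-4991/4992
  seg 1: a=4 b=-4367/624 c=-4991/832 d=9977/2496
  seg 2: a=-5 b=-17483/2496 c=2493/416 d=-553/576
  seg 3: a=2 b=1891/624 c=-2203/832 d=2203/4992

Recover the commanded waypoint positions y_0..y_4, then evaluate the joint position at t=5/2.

y_0=2 y_1=4 y_2=-5 y_3=2 y_4=1
S(5/2) = -3323/6656

y_0 = S_0(0) = a_0 = 2
y_1 = S_1(0) = a_1 = 4
y_2 = S_2(0) = a_2 = -5
y_3 = S_3(0) = a_3 = 2
y_4 = S_3(2) = 1
t_q=5/2 is in segment 1 (τ=1/2); S_1(τ)=-3323/6656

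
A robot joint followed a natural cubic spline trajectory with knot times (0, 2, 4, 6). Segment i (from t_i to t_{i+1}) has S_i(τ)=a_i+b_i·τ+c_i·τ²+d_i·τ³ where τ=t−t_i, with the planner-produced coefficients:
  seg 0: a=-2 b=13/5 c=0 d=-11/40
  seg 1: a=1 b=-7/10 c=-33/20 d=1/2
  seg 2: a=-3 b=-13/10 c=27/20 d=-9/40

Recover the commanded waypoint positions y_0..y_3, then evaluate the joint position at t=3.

y_0=-2 y_1=1 y_2=-3 y_3=-2
S(3) = -17/20

y_0 = S_0(0) = a_0 = -2
y_1 = S_1(0) = a_1 = 1
y_2 = S_2(0) = a_2 = -3
y_3 = S_2(2) = -2
t_q=3 is in segment 1 (τ=1); S_1(τ)=-17/20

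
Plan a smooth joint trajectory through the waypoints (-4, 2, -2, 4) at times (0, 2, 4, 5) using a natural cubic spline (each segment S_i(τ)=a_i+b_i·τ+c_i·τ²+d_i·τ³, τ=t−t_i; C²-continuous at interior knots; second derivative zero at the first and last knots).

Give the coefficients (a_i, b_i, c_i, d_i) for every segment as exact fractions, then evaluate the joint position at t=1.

Δ: Δ0=3, Δ1=-2, Δ2=6
row 1: diag=8, rhs=-30; c'=1/4, d'=-15/4
row 2: denom=6−2·1/4=11/2; d'=(48−2·-15/4)/(11/2)=111/11
back: M2=111/11
back: M1=-15/4−1/4·111/11=-69/11
M: M0=0, M1=-69/11, M2=111/11, M3=0
seg 0: a=-4, c=M0/2=0, d=(M1−M0)/(6·2)=-23/44, b=Δ0−h0·(2M0+M1)/6=56/11
seg 1: a=2, c=M1/2=-69/22, d=(M2−M1)/(6·2)=15/11, b=Δ1−h1·(2M1+M2)/6=-13/11
seg 2: a=-2, c=M2/2=111/22, d=(M3−M2)/(6·1)=-37/22, b=Δ2−h2·(2M2+M3)/6=29/11
t_q=1 → seg 0, τ=1; S=-4+56/11·τ+0·τ²+-23/44·τ³=25/44

  seg 0: a=-4 b=56/11 c=0 d=-23/44
  seg 1: a=2 b=-13/11 c=-69/22 d=15/11
  seg 2: a=-2 b=29/11 c=111/22 d=-37/22
S(1) = 25/44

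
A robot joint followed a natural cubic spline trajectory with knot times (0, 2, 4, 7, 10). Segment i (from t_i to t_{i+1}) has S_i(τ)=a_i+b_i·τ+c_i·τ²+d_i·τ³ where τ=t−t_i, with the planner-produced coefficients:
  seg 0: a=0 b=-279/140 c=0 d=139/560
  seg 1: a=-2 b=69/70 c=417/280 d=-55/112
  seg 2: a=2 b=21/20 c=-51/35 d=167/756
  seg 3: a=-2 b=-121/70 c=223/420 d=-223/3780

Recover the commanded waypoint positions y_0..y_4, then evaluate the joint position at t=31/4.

y_0=0 y_1=-2 y_2=2 y_3=-2 y_4=-4
S(31/4) = -3869/1280

y_0 = S_0(0) = a_0 = 0
y_1 = S_1(0) = a_1 = -2
y_2 = S_2(0) = a_2 = 2
y_3 = S_3(0) = a_3 = -2
y_4 = S_3(3) = -4
t_q=31/4 is in segment 3 (τ=3/4); S_3(τ)=-3869/1280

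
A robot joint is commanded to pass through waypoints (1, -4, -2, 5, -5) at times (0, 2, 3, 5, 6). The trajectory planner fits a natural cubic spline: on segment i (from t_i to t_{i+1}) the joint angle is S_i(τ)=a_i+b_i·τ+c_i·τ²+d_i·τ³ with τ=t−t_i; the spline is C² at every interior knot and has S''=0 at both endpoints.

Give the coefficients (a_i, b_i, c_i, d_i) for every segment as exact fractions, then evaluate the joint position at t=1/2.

  seg 0: a=1 b=-227/62 c=0 d=9/31
  seg 1: a=-4 b=-11/62 c=54/31 d=27/62
  seg 2: a=-2 b=143/31 c=189/62 d=-447/248
  seg 3: a=5 b=-299/62 c=-963/124 d=321/124
S(1/2) = -197/248

Δ: Δ0=-5/2, Δ1=2, Δ2=7/2, Δ3=-10
row 1: diag=6, rhs=27; c'=1/6, d'=9/2
row 2: denom=6−1·1/6=35/6; d'=(9−1·9/2)/(35/6)=27/35
row 3: denom=6−2·12/35=186/35; d'=(-81−2·27/35)/(186/35)=-963/62
back: M3=-963/62
back: M2=27/35−12/35·-963/62=189/31
back: M1=9/2−1/6·189/31=108/31
M: M0=0, M1=108/31, M2=189/31, M3=-963/62, M4=0
seg 0: a=1, c=M0/2=0, d=(M1−M0)/(6·2)=9/31, b=Δ0−h0·(2M0+M1)/6=-227/62
seg 1: a=-4, c=M1/2=54/31, d=(M2−M1)/(6·1)=27/62, b=Δ1−h1·(2M1+M2)/6=-11/62
seg 2: a=-2, c=M2/2=189/62, d=(M3−M2)/(6·2)=-447/248, b=Δ2−h2·(2M2+M3)/6=143/31
seg 3: a=5, c=M3/2=-963/124, d=(M4−M3)/(6·1)=321/124, b=Δ3−h3·(2M3+M4)/6=-299/62
t_q=1/2 → seg 0, τ=1/2; S=1+-227/62·τ+0·τ²+9/31·τ³=-197/248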